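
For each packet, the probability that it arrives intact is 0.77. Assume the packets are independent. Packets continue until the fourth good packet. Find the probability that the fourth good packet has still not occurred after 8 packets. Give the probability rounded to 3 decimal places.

Needing more than 8 packets ⇔ fewer than 4 successes in the first 8. With X ~ Binomial(8, 0.77), P(Y > 8) = P(X ≤ 3).
  k=0: C(8,0)·0.77^0·0.23^8 = 0.00001
  k=1: C(8,1)·0.77^1·0.23^7 = 0.00021
  k=2: C(8,2)·0.77^2·0.23^6 = 0.00246
  k=3: C(8,3)·0.77^3·0.23^5 = 0.01646
P(X ≤ 3) = 0.01913

0.019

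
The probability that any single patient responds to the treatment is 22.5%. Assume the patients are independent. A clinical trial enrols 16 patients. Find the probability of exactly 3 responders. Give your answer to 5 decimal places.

X ~ Binomial(n=16, p=0.225).
P(X=3) = C(16,3) · p^3 · (1−p)^13
= 560 · 0.011391 · 0.036385 = 0.2320907

0.23209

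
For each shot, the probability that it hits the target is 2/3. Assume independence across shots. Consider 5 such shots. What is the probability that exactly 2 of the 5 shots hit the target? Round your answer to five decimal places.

0.16461

X ~ Binomial(n=5, p=0.666667).
P(X=2) = C(5,2) · p^2 · (1−p)^3
= 10 · 0.44444 · 0.037037 = 0.1646091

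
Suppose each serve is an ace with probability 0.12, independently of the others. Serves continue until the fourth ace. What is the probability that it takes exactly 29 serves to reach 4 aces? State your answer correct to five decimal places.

0.02781

Y = trial on which the fourth success occurs; negative binomial, r=4, p=0.12.
P(Y=29) = C(28,3) · p^4 · (1−p)^25
= 3276 · 0.00020736 · 0.040932 = 0.0278058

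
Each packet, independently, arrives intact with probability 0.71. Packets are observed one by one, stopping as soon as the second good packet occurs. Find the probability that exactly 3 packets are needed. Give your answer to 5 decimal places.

0.29238

Y = trial on which the second success occurs; negative binomial, r=2, p=0.71.
P(Y=3) = C(2,1) · p^2 · (1−p)^1
= 2 · 0.5041 · 0.29 = 0.2923780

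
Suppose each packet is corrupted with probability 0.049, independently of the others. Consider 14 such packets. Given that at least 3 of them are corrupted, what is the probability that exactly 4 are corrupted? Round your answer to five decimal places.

0.12241

X ~ Binomial(14, 0.049). Want P(X=4 | X≥3) = P(X=4) / P(X≥3).
P(X=4) = C(14,4)·0.049^4·0.951^10 = 0.0034916
P(X≥3) = 1 − 0.4949111 − 0.3570022 − 0.1195638 = 0.0285229
Ratio = 0.0034916 / 0.0285229 = 0.1224137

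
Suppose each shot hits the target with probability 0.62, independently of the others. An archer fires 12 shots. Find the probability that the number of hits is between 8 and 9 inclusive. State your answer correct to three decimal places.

0.389

X ~ Binomial(12, 0.62); P(8 ≤ X ≤ 9) = Σ C(12,k) p^k (1−p)^(12−k) over k:
  k=8: C(12,8)·0.62^8·0.38^4 = 0.22536
  k=9: C(12,9)·0.62^9·0.38^3 = 0.16342
Total = 0.38878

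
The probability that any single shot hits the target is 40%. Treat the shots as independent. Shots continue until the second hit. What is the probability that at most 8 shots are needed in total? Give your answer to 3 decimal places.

0.894

Finishing within 8 shots ⇔ at least 2 successes in the first 8. With X ~ Binomial(8, 0.40), P(Y ≤ 8) = 1 − P(X ≤ 1).
  k=0: C(8,0)·0.40^0·0.60^8 = 0.01680
  k=1: C(8,1)·0.40^1·0.60^7 = 0.08958
1 − 0.10638 = 0.89362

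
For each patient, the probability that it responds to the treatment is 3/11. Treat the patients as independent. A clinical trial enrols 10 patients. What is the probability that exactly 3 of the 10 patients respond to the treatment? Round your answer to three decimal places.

X ~ Binomial(n=10, p=0.272727).
P(X=3) = C(10,3) · p^3 · (1−p)^7
= 120 · 0.020285 · 0.10762 = 0.26197

0.262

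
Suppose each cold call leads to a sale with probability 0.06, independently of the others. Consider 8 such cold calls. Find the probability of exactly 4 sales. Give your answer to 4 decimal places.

X ~ Binomial(n=8, p=0.06).
P(X=4) = C(8,4) · p^4 · (1−p)^4
= 70 · 1.296e-05 · 0.78075 = 0.000708

0.0007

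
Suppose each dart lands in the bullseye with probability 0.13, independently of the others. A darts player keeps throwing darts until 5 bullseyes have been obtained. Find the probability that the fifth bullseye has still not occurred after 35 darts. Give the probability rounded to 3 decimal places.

0.515

Needing more than 35 darts ⇔ fewer than 5 successes in the first 35. With X ~ Binomial(35, 0.13), P(Y > 35) = P(X ≤ 4).
  k=0: C(35,0)·0.13^0·0.87^35 = 0.00764
  k=1: C(35,1)·0.13^1·0.87^34 = 0.03996
  k=2: C(35,2)·0.13^2·0.87^33 = 0.10152
  k=3: C(35,3)·0.13^3·0.87^32 = 0.16686
  k=4: C(35,4)·0.13^4·0.87^31 = 0.19947
P(X ≤ 4) = 0.51545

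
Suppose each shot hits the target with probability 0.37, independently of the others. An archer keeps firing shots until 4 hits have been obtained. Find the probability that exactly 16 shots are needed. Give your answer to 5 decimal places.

0.03334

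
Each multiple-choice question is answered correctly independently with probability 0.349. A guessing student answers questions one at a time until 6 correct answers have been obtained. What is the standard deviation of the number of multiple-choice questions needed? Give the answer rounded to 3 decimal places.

Y = total multiple-choice questions until the sixth success; negative binomial with r=6, p=0.349.
SD(Y) = √[r(1−p)/p²] = √(32.06870) = 5.66292

5.663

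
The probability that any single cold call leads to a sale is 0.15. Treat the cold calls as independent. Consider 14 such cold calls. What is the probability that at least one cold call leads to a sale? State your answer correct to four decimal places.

0.8972

P(at least one) = 1 − P(none) = 1 − (1 − 0.15)^14
= 1 − 0.102770 = 0.897230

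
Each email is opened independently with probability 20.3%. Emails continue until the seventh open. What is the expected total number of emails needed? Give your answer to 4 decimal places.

34.4828

Y = total emails until the seventh success; negative binomial with r=7, p=0.203.
E[Y] = r / p = 7 / 0.203 = 34.482759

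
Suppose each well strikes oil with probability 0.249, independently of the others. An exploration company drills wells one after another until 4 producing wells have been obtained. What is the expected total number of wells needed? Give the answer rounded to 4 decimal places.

Y = total wells until the fourth success; negative binomial with r=4, p=0.249.
E[Y] = r / p = 4 / 0.249 = 16.064257

16.0643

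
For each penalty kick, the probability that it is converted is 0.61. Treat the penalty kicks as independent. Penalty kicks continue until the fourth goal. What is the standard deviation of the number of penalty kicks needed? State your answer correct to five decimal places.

2.04754

Y = total penalty kicks until the fourth success; negative binomial with r=4, p=0.61.
SD(Y) = √[r(1−p)/p²] = √(4.1924214) = 2.0475403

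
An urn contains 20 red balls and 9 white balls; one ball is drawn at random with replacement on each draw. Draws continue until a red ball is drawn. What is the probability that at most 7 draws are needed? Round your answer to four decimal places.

0.9997

Y = number of draws to the first success; geometric, p = 0.689655.
P(Y ≤ 7) = 1 − (1−p)^7 = 1 − 0.000277 = 0.999723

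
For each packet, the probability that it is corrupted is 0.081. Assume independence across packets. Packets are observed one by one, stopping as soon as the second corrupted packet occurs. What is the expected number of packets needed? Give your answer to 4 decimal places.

24.6914

Y = total packets until the second success; negative binomial with r=2, p=0.081.
E[Y] = r / p = 2 / 0.081 = 24.691358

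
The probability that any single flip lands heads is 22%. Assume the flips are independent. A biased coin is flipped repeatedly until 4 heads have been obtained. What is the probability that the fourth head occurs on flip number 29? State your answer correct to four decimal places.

0.0154

Y = trial on which the fourth success occurs; negative binomial, r=4, p=0.22.
P(Y=29) = C(28,3) · p^4 · (1−p)^25
= 3276 · 0.0023426 · 0.0020062 = 0.015396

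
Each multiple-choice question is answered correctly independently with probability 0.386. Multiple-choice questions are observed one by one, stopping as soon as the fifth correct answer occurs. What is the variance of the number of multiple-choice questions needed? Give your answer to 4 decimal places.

20.6046

Y = total multiple-choice questions until the fifth success; negative binomial with r=5, p=0.386.
Var(Y) = r(1−p)/p² = 5·0.614 / 0.386² = 20.604580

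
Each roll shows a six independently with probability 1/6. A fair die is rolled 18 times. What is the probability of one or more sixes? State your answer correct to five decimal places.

P(at least one) = 1 − P(none) = 1 − (1 − 0.166667)^18
= 1 − 0.0375610 = 0.9624390

0.96244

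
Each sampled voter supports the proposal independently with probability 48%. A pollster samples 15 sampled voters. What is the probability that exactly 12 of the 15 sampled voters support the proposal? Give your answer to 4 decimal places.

0.0096

X ~ Binomial(n=15, p=0.48).
P(X=12) = C(15,12) · p^12 · (1−p)^3
= 455 · 0.00014959 · 0.14061 = 0.009570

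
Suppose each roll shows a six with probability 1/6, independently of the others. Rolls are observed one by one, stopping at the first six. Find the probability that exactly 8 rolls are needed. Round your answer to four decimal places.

0.0465

Geometric (trials to first success), p = 0.166667.
P(Y = 8) = (1−p)^7 · p = 0.27908 · 0.166667 = 0.046514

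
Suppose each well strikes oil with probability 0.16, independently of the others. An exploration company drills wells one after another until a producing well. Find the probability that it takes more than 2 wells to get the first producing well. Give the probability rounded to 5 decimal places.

0.70560

Y = number of wells to the first success; geometric, p = 0.16.
P(Y > 2) = P(first 2 all fail) = (1−p)^2 = 0.7056000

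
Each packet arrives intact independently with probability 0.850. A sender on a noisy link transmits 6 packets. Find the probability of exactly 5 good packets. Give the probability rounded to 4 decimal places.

X ~ Binomial(n=6, p=0.85).
P(X=5) = C(6,5) · p^5 · (1−p)^1
= 6 · 0.44371 · 0.15 = 0.399335

0.3993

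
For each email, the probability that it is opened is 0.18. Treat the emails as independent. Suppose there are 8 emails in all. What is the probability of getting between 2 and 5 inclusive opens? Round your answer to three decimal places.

X ~ Binomial(8, 0.18); P(2 ≤ X ≤ 5) = Σ C(8,k) p^k (1−p)^(8−k) over k:
  k=2: C(8,2)·0.18^2·0.82^6 = 0.27579
  k=3: C(8,3)·0.18^3·0.82^5 = 0.12108
  k=4: C(8,4)·0.18^4·0.82^4 = 0.03322
  k=5: C(8,5)·0.18^5·0.82^3 = 0.00583
Total = 0.43593

0.436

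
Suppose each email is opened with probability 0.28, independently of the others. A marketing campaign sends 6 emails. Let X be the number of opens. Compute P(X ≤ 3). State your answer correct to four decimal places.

0.9443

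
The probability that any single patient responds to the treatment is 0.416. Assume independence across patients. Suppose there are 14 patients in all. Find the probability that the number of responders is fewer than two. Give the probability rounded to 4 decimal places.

X ~ Binomial(14, 0.416); P(X ≤ 1) = Σ C(14,k) p^k (1−p)^(14−k) over k:
  k=0: C(14,0)·0.416^0·0.584^14 = 0.000537
  k=1: C(14,1)·0.416^1·0.584^13 = 0.005353
Total = 0.005890

0.0059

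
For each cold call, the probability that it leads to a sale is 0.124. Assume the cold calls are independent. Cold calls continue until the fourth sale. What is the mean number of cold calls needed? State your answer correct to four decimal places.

32.2581

Y = total cold calls until the fourth success; negative binomial with r=4, p=0.124.
E[Y] = r / p = 4 / 0.124 = 32.258065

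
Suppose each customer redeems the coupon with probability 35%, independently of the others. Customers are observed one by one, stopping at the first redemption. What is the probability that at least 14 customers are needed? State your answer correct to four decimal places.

Y = number of customers to the first success; geometric, p = 0.35.
P(Y > 13) = P(first 13 all fail) = (1−p)^13 = 0.003697

0.0037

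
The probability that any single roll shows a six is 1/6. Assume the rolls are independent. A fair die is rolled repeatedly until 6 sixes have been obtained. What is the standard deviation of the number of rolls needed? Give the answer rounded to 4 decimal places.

Y = total rolls until the sixth success; negative binomial with r=6, p=0.166667.
SD(Y) = √[r(1−p)/p²] = √(180.000000) = 13.416408

13.4164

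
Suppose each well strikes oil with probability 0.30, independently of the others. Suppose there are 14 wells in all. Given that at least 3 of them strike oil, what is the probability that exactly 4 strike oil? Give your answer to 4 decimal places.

X ~ Binomial(14, 0.30). Want P(X=4 | X≥3) = P(X=4) / P(X≥3).
P(X=4) = C(14,4)·0.30^4·0.70^10 = 0.229034
P(X≥3) = 1 − 0.006782 − 0.040693 − 0.113360 = 0.839164
Ratio = 0.229034 / 0.839164 = 0.272931

0.2729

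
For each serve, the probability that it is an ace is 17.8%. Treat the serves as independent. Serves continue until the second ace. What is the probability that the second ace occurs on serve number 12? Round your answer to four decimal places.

0.0491

Y = trial on which the second success occurs; negative binomial, r=2, p=0.178.
P(Y=12) = C(11,1) · p^2 · (1−p)^10
= 11 · 0.031684 · 0.14084 = 0.049085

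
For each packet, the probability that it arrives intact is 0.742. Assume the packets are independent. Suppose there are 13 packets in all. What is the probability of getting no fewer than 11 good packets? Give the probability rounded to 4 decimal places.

0.3090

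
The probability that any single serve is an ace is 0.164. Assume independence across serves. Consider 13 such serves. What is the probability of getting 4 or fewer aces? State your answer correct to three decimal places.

0.952

X ~ Binomial(13, 0.164); P(X ≤ 4) = Σ C(13,k) p^k (1−p)^(13−k) over k:
  k=0: C(13,0)·0.164^0·0.836^13 = 0.09743
  k=1: C(13,1)·0.164^1·0.836^12 = 0.24846
  k=2: C(13,2)·0.164^2·0.836^11 = 0.29245
  k=3: C(13,3)·0.164^3·0.836^10 = 0.21036
  k=4: C(13,4)·0.164^4·0.836^9 = 0.10317
Total = 0.95187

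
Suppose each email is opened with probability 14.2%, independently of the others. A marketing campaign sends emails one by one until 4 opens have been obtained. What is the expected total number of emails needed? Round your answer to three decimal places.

Y = total emails until the fourth success; negative binomial with r=4, p=0.142.
E[Y] = r / p = 4 / 0.142 = 28.16901

28.169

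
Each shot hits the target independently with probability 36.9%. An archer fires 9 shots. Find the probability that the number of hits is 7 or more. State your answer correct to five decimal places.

X ~ Binomial(9, 0.369); P(X ≥ 7) = Σ C(9,k) p^k (1−p)^(9−k) over k:
  k=7: C(9,7)·0.369^7·0.631^2 = 0.0133520
  k=8: C(9,8)·0.369^8·0.631^1 = 0.0019520
  k=9: C(9,9)·0.369^9·0.631^0 = 0.0001268
Total = 0.0154308

0.01543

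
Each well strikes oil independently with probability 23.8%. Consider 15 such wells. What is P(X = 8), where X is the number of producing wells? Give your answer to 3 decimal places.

0.010

X ~ Binomial(n=15, p=0.238).
P(X=8) = C(15,8) · p^8 · (1−p)^7
= 6435 · 1.0295e-05 · 0.14917 = 0.00988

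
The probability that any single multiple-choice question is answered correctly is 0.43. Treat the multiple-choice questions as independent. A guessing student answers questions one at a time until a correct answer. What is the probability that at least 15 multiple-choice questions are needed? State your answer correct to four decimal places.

Y = number of multiple-choice questions to the first success; geometric, p = 0.43.
P(Y > 14) = P(first 14 all fail) = (1−p)^14 = 0.000382

0.0004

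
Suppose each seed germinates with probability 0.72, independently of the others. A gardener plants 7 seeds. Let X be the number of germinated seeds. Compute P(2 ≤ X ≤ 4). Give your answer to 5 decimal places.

X ~ Binomial(7, 0.72); P(2 ≤ X ≤ 4) = Σ C(7,k) p^k (1−p)^(7−k) over k:
  k=2: C(7,2)·0.72^2·0.28^5 = 0.0187359
  k=3: C(7,3)·0.72^3·0.28^4 = 0.0802967
  k=4: C(7,4)·0.72^4·0.28^3 = 0.2064772
Total = 0.3055098

0.30551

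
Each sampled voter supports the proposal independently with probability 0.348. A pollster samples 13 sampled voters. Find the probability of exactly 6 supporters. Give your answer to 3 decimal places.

X ~ Binomial(n=13, p=0.348).
P(X=6) = C(13,6) · p^6 · (1−p)^7
= 1716 · 0.0017761 · 0.050088 = 0.15266

0.153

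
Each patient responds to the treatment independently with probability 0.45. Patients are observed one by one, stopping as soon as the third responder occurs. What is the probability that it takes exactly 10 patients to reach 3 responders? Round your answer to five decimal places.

0.04994

Y = trial on which the third success occurs; negative binomial, r=3, p=0.45.
P(Y=10) = C(9,2) · p^3 · (1−p)^7
= 36 · 0.091125 · 0.015224 = 0.0499435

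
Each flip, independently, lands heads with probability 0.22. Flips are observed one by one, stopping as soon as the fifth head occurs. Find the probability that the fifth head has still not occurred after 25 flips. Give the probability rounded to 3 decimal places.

0.328

Needing more than 25 flips ⇔ fewer than 5 successes in the first 25. With X ~ Binomial(25, 0.22), P(Y > 25) = P(X ≤ 4).
  k=0: C(25,0)·0.22^0·0.78^25 = 0.00201
  k=1: C(25,1)·0.22^1·0.78^24 = 0.01415
  k=2: C(25,2)·0.22^2·0.78^23 = 0.04788
  k=3: C(25,3)·0.22^3·0.78^22 = 0.10353
  k=4: C(25,4)·0.22^4·0.78^21 = 0.16061
P(X ≤ 4) = 0.32817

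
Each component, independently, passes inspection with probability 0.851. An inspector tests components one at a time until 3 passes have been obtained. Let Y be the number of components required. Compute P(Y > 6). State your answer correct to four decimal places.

0.0057

Needing more than 6 components ⇔ fewer than 3 successes in the first 6. With X ~ Binomial(6, 0.851), P(Y > 6) = P(X ≤ 2).
  k=0: C(6,0)·0.851^0·0.149^6 = 0.000011
  k=1: C(6,1)·0.851^1·0.149^5 = 0.000375
  k=2: C(6,2)·0.851^2·0.149^4 = 0.005354
P(X ≤ 2) = 0.005740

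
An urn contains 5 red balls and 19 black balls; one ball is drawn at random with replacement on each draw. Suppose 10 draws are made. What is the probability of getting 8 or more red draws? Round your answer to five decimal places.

X ~ Binomial(10, 0.208333); P(X ≥ 8) = Σ C(10,k) p^k (1−p)^(10−k) over k:
  k=8: C(10,8)·0.208333^8·0.791667^2 = 0.0001001
  k=9: C(10,9)·0.208333^9·0.791667^1 = 0.0000059
  k=10: C(10,10)·0.208333^10·0.791667^0 = 0.0000002
Total = 0.0001061

0.00011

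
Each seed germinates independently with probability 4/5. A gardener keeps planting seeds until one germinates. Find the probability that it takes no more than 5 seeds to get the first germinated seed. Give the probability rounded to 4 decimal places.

Y = number of seeds to the first success; geometric, p = 0.80.
P(Y ≤ 5) = 1 − (1−p)^5 = 1 − 0.000320 = 0.999680

0.9997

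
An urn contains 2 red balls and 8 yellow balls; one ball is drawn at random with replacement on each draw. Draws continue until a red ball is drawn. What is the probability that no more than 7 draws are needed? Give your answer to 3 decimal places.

0.790

Y = number of draws to the first success; geometric, p = 0.20.
P(Y ≤ 7) = 1 − (1−p)^7 = 1 − 0.20972 = 0.79028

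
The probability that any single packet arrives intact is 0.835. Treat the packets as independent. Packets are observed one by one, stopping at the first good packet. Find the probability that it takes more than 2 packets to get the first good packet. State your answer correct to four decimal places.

0.0272

Y = number of packets to the first success; geometric, p = 0.835.
P(Y > 2) = P(first 2 all fail) = (1−p)^2 = 0.027225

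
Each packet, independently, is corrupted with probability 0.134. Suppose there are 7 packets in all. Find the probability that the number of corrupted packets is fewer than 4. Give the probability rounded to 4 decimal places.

X ~ Binomial(7, 0.134); P(X ≤ 3) = Σ C(7,k) p^k (1−p)^(7−k) over k:
  k=0: C(7,0)·0.134^0·0.866^7 = 0.365279
  k=1: C(7,1)·0.134^1·0.866^6 = 0.395649
  k=2: C(7,2)·0.134^2·0.866^5 = 0.183662
  k=3: C(7,3)·0.134^3·0.866^4 = 0.047365
Total = 0.991955

0.9920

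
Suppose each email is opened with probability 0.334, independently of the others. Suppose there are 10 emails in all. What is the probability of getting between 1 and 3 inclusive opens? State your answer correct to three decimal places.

X ~ Binomial(10, 0.334); P(1 ≤ X ≤ 3) = Σ C(10,k) p^k (1−p)^(10−k) over k:
  k=1: C(10,1)·0.334^1·0.666^9 = 0.08610
  k=2: C(10,2)·0.334^2·0.666^8 = 0.19431
  k=3: C(10,3)·0.334^3·0.666^7 = 0.25986
Total = 0.54027

0.540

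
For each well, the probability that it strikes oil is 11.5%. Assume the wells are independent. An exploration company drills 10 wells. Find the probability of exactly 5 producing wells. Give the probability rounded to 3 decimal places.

0.003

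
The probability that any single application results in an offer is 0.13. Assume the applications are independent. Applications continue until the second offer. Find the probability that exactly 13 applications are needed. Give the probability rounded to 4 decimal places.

0.0438

Y = trial on which the second success occurs; negative binomial, r=2, p=0.13.
P(Y=13) = C(12,1) · p^2 · (1−p)^11
= 12 · 0.0169 · 0.21613 = 0.043831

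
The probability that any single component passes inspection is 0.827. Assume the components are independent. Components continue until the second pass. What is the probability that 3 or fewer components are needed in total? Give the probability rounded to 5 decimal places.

0.92057

Finishing within 3 components ⇔ at least 2 successes in the first 3. With X ~ Binomial(3, 0.827), P(Y ≤ 3) = 1 − P(X ≤ 1).
  k=0: C(3,0)·0.827^0·0.173^3 = 0.0051777
  k=1: C(3,1)·0.827^1·0.173^2 = 0.0742538
1 − 0.0794316 = 0.9205684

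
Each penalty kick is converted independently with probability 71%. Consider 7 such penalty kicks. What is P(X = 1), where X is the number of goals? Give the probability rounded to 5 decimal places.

X ~ Binomial(n=7, p=0.71).
P(X=1) = C(7,1) · p^1 · (1−p)^6
= 7 · 0.71 · 0.00059482 = 0.0029563

0.00296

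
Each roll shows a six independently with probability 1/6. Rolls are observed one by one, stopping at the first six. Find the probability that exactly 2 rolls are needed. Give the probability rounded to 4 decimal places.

0.1389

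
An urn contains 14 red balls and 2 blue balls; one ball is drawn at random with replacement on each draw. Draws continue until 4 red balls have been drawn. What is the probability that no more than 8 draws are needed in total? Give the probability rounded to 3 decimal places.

0.999

Finishing within 8 draws ⇔ at least 4 successes in the first 8. With X ~ Binomial(8, 0.875), P(Y ≤ 8) = 1 − P(X ≤ 3).
  k=0: C(8,0)·0.875^0·0.125^8 = 0.00000
  k=1: C(8,1)·0.875^1·0.125^7 = 0.00000
  k=2: C(8,2)·0.875^2·0.125^6 = 0.00008
  k=3: C(8,3)·0.875^3·0.125^5 = 0.00114
1 − 0.00123 = 0.99877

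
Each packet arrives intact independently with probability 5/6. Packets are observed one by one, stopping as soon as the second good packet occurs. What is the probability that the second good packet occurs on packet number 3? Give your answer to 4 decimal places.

0.2315

Y = trial on which the second success occurs; negative binomial, r=2, p=0.833333.
P(Y=3) = C(2,1) · p^2 · (1−p)^1
= 2 · 0.69444 · 0.16667 = 0.231481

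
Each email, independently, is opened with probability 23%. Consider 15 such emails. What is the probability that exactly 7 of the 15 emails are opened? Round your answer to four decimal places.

X ~ Binomial(n=15, p=0.23).
P(X=7) = C(15,7) · p^7 · (1−p)^8
= 6435 · 3.4048e-05 · 0.12357 = 0.027075

0.0271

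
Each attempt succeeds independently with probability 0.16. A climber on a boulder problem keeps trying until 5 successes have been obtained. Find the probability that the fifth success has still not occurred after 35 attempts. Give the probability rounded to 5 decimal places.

0.32088

Needing more than 35 attempts ⇔ fewer than 5 successes in the first 35. With X ~ Binomial(35, 0.16), P(Y > 35) = P(X ≤ 4).
  k=0: C(35,0)·0.16^0·0.84^35 = 0.0022376
  k=1: C(35,1)·0.16^1·0.84^34 = 0.0149171
  k=2: C(35,2)·0.16^2·0.84^33 = 0.0483029
  k=3: C(35,3)·0.16^3·0.84^32 = 0.1012061
  k=4: C(35,4)·0.16^4·0.84^31 = 0.1542188
P(X ≤ 4) = 0.3208825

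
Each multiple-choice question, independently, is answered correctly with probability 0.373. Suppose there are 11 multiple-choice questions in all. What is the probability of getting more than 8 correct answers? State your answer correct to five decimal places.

X ~ Binomial(11, 0.373); P(X ≥ 9) = Σ C(11,k) p^k (1−p)^(11−k) over k:
  k=9: C(11,9)·0.373^9·0.627^2 = 0.0030219
  k=10: C(11,10)·0.373^10·0.627^1 = 0.0003595
  k=11: C(11,11)·0.373^11·0.627^0 = 0.0000194
Total = 0.0034009

0.00340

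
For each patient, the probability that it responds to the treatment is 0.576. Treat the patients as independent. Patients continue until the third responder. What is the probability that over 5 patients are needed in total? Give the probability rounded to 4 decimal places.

0.3597

Needing more than 5 patients ⇔ fewer than 3 successes in the first 5. With X ~ Binomial(5, 0.576), P(Y > 5) = P(X ≤ 2).
  k=0: C(5,0)·0.576^0·0.424^5 = 0.013703
  k=1: C(5,1)·0.576^1·0.424^4 = 0.093080
  k=2: C(5,2)·0.576^2·0.424^3 = 0.252896
P(X ≤ 2) = 0.359680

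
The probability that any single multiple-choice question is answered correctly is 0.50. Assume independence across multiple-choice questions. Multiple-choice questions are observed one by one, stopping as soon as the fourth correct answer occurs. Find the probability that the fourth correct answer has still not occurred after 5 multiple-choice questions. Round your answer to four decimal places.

0.8125

Needing more than 5 multiple-choice questions ⇔ fewer than 4 successes in the first 5. With X ~ Binomial(5, 0.50), P(Y > 5) = P(X ≤ 3).
  k=0: C(5,0)·0.50^0·0.50^5 = 0.031250
  k=1: C(5,1)·0.50^1·0.50^4 = 0.156250
  k=2: C(5,2)·0.50^2·0.50^3 = 0.312500
  k=3: C(5,3)·0.50^3·0.50^2 = 0.312500
P(X ≤ 3) = 0.812500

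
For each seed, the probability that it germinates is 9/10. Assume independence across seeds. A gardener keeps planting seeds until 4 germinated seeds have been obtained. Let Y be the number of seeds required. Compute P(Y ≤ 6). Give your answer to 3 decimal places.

Finishing within 6 seeds ⇔ at least 4 successes in the first 6. With X ~ Binomial(6, 0.90), P(Y ≤ 6) = 1 − P(X ≤ 3).
  k=0: C(6,0)·0.90^0·0.10^6 = 0.00000
  k=1: C(6,1)·0.90^1·0.10^5 = 0.00005
  k=2: C(6,2)·0.90^2·0.10^4 = 0.00121
  k=3: C(6,3)·0.90^3·0.10^3 = 0.01458
1 − 0.01585 = 0.98415

0.984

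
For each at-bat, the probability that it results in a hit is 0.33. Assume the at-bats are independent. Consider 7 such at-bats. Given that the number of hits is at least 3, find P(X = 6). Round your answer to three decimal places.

0.014

X ~ Binomial(7, 0.33). Want P(X=6 | X≥3) = P(X=6) / P(X≥3).
P(X=6) = C(7,6)·0.33^6·0.67^1 = 0.00606
P(X≥3) = 1 − 0.06061 − 0.20896 − 0.30876 = 0.42167
Ratio = 0.00606 / 0.42167 = 0.01436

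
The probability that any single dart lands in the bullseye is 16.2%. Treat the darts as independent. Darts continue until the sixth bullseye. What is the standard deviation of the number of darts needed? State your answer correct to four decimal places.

Y = total darts until the sixth success; negative binomial with r=6, p=0.162.
SD(Y) = √[r(1−p)/p²] = √(191.586648) = 13.841483

13.8415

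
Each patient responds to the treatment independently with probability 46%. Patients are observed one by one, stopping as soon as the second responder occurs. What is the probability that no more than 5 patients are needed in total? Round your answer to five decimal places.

0.75851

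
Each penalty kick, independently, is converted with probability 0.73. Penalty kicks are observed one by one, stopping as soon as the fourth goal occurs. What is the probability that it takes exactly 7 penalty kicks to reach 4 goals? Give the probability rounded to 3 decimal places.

0.112

Y = trial on which the fourth success occurs; negative binomial, r=4, p=0.73.
P(Y=7) = C(6,3) · p^4 · (1−p)^3
= 20 · 0.28398 · 0.019683 = 0.11179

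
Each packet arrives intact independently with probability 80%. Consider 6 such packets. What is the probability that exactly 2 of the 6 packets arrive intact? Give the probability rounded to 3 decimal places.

X ~ Binomial(n=6, p=0.80).
P(X=2) = C(6,2) · p^2 · (1−p)^4
= 15 · 0.64 · 0.0016 = 0.01536

0.015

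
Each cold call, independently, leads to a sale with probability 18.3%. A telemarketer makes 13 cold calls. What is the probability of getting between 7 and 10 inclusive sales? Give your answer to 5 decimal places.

X ~ Binomial(13, 0.183); P(7 ≤ X ≤ 10) = Σ C(13,k) p^k (1−p)^(13−k) over k:
  k=7: C(13,7)·0.183^7·0.817^6 = 0.0035076
  k=8: C(13,8)·0.183^8·0.817^5 = 0.0005892
  k=9: C(13,9)·0.183^9·0.817^4 = 0.0000733
  k=10: C(13,10)·0.183^10·0.817^3 = 0.0000066
Total = 0.0041767

0.00418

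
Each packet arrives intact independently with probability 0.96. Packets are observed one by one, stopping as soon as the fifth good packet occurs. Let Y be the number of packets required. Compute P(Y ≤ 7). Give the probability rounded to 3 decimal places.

Finishing within 7 packets ⇔ at least 5 successes in the first 7. With X ~ Binomial(7, 0.96), P(Y ≤ 7) = 1 − P(X ≤ 4).
  k=0: C(7,0)·0.96^0·0.04^7 = 0.00000
  k=1: C(7,1)·0.96^1·0.04^6 = 0.00000
  k=2: C(7,2)·0.96^2·0.04^5 = 0.00000
  k=3: C(7,3)·0.96^3·0.04^4 = 0.00008
  k=4: C(7,4)·0.96^4·0.04^3 = 0.00190
1 − 0.00198 = 0.99802

0.998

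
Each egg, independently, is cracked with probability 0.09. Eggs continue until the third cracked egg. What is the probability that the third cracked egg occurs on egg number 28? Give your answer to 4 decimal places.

Y = trial on which the third success occurs; negative binomial, r=3, p=0.09.
P(Y=28) = C(27,2) · p^3 · (1−p)^25
= 351 · 0.000729 · 0.094631 = 0.024214

0.0242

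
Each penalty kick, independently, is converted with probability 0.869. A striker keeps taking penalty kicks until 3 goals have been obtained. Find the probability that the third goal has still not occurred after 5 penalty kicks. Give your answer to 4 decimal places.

0.0183

Needing more than 5 penalty kicks ⇔ fewer than 3 successes in the first 5. With X ~ Binomial(5, 0.869), P(Y > 5) = P(X ≤ 2).
  k=0: C(5,0)·0.869^0·0.131^5 = 0.000039
  k=1: C(5,1)·0.869^1·0.131^4 = 0.001280
  k=2: C(5,2)·0.869^2·0.131^3 = 0.016977
P(X ≤ 2) = 0.018295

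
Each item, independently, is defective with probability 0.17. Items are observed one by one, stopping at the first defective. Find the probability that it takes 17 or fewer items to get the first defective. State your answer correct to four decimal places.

Y = number of items to the first success; geometric, p = 0.17.
P(Y ≤ 17) = 1 − (1−p)^17 = 1 − 0.042104 = 0.957896

0.9579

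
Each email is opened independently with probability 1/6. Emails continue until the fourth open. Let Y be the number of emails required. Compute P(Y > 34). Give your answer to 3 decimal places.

0.159

Needing more than 34 emails ⇔ fewer than 4 successes in the first 34. With X ~ Binomial(34, 0.166667), P(Y > 34) = P(X ≤ 3).
  k=0: C(34,0)·0.166667^0·0.833333^34 = 0.00203
  k=1: C(34,1)·0.166667^1·0.833333^33 = 0.01381
  k=2: C(34,2)·0.166667^2·0.833333^32 = 0.04559
  k=3: C(34,3)·0.166667^3·0.833333^31 = 0.09726
P(X ≤ 3) = 0.15869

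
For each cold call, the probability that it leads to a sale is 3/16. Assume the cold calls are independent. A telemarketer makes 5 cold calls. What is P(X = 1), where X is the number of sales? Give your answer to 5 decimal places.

0.40857

X ~ Binomial(n=5, p=0.1875).
P(X=1) = C(5,1) · p^1 · (1−p)^4
= 5 · 0.1875 · 0.43581 = 0.4085684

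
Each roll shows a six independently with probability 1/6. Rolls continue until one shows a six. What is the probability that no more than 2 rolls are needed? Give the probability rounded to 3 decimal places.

Y = number of rolls to the first success; geometric, p = 0.166667.
P(Y ≤ 2) = 1 − (1−p)^2 = 1 − 0.69444 = 0.30556

0.306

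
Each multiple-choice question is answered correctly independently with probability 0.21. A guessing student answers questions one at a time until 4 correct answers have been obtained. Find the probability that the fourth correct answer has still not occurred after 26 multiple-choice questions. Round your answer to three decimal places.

Needing more than 26 multiple-choice questions ⇔ fewer than 4 successes in the first 26. With X ~ Binomial(26, 0.21), P(Y > 26) = P(X ≤ 3).
  k=0: C(26,0)·0.21^0·0.79^26 = 0.00218
  k=1: C(26,1)·0.21^1·0.79^25 = 0.01506
  k=2: C(26,2)·0.21^2·0.79^24 = 0.05005
  k=3: C(26,3)·0.21^3·0.79^23 = 0.10643
P(X ≤ 3) = 0.17371

0.174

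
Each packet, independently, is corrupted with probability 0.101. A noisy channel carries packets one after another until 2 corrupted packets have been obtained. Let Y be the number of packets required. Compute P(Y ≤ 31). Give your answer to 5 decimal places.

0.83477

Finishing within 31 packets ⇔ at least 2 successes in the first 31. With X ~ Binomial(31, 0.101), P(Y ≤ 31) = 1 − P(X ≤ 1).
  k=0: C(31,0)·0.101^0·0.899^31 = 0.0368596
  k=1: C(31,1)·0.101^1·0.899^30 = 0.1283730
1 − 0.1652326 = 0.8347674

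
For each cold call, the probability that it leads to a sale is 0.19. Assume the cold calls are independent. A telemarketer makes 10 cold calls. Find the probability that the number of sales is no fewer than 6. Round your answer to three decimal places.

0.005

X ~ Binomial(10, 0.19); P(X ≥ 6) = Σ C(10,k) p^k (1−p)^(10−k) over k:
  k=6: C(10,6)·0.19^6·0.81^4 = 0.00425
  k=7: C(10,7)·0.19^7·0.81^3 = 0.00057
  k=8: C(10,8)·0.19^8·0.81^2 = 0.00005
  k=9: C(10,9)·0.19^9·0.81^1 = 0.00000
  k=10: C(10,10)·0.19^10·0.81^0 = 0.00000
Total = 0.00488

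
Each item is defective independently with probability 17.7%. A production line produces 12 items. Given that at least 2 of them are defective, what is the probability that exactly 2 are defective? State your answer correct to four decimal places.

X ~ Binomial(12, 0.177). Want P(X=2 | X≥2) = P(X=2) / P(X≥2).
P(X=2) = C(12,2)·0.177^2·0.823^10 = 0.294774
P(X≥2) = 1 − 0.096560 − 0.249203 = 0.654237
Ratio = 0.294774 / 0.654237 = 0.450561

0.4506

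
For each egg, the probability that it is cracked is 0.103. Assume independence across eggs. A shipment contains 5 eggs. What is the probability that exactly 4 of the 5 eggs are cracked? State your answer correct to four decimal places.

0.0005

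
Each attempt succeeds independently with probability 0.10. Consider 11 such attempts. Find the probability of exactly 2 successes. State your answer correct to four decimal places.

0.2131

X ~ Binomial(n=11, p=0.10).
P(X=2) = C(11,2) · p^2 · (1−p)^9
= 55 · 0.01 · 0.38742 = 0.213081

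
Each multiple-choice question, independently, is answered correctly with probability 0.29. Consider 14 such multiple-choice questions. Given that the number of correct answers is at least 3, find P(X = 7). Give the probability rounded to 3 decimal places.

X ~ Binomial(14, 0.29). Want P(X=7 | X≥3) = P(X=7) / P(X≥3).
P(X=7) = C(14,7)·0.29^7·0.71^7 = 0.05384
P(X≥3) = 1 − 0.00827 − 0.04730 − 0.12558 = 0.81884
Ratio = 0.05384 / 0.81884 = 0.06576

0.066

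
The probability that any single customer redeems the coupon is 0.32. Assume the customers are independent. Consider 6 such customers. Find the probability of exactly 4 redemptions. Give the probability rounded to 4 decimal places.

0.0727

X ~ Binomial(n=6, p=0.32).
P(X=4) = C(6,4) · p^4 · (1−p)^2
= 15 · 0.010486 · 0.4624 = 0.072729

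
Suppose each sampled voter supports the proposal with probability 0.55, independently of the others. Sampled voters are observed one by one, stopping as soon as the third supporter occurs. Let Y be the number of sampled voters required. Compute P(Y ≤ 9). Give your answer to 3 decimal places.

0.950

Finishing within 9 sampled voters ⇔ at least 3 successes in the first 9. With X ~ Binomial(9, 0.55), P(Y ≤ 9) = 1 − P(X ≤ 2).
  k=0: C(9,0)·0.55^0·0.45^9 = 0.00076
  k=1: C(9,1)·0.55^1·0.45^8 = 0.00832
  k=2: C(9,2)·0.55^2·0.45^7 = 0.04069
1 − 0.04977 = 0.95023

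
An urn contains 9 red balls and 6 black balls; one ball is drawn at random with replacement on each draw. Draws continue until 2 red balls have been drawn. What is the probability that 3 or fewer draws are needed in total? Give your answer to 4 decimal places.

0.6480

Finishing within 3 draws ⇔ at least 2 successes in the first 3. With X ~ Binomial(3, 0.60), P(Y ≤ 3) = 1 − P(X ≤ 1).
  k=0: C(3,0)·0.60^0·0.40^3 = 0.064000
  k=1: C(3,1)·0.60^1·0.40^2 = 0.288000
1 − 0.352000 = 0.648000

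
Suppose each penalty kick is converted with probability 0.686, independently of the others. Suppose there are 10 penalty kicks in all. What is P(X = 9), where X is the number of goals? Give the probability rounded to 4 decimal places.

0.1056

X ~ Binomial(n=10, p=0.686).
P(X=9) = C(10,9) · p^9 · (1−p)^1
= 10 · 0.033645 · 0.314 = 0.105644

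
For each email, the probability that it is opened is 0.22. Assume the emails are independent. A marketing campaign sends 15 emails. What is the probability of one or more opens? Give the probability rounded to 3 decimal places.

P(at least one) = 1 − P(none) = 1 − (1 − 0.22)^15
= 1 − 0.02407 = 0.97593

0.976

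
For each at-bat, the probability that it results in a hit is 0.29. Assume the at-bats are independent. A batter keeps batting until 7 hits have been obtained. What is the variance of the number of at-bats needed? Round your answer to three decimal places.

59.096

Y = total at-bats until the seventh success; negative binomial with r=7, p=0.29.
Var(Y) = r(1−p)/p² = 7·0.71 / 0.29² = 59.09631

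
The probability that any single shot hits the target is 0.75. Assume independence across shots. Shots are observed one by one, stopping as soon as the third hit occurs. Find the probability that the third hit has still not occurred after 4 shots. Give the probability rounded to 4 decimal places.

Needing more than 4 shots ⇔ fewer than 3 successes in the first 4. With X ~ Binomial(4, 0.75), P(Y > 4) = P(X ≤ 2).
  k=0: C(4,0)·0.75^0·0.25^4 = 0.003906
  k=1: C(4,1)·0.75^1·0.25^3 = 0.046875
  k=2: C(4,2)·0.75^2·0.25^2 = 0.210938
P(X ≤ 2) = 0.261719

0.2617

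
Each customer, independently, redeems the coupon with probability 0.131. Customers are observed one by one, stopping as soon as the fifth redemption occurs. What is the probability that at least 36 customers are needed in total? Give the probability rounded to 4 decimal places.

0.5084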